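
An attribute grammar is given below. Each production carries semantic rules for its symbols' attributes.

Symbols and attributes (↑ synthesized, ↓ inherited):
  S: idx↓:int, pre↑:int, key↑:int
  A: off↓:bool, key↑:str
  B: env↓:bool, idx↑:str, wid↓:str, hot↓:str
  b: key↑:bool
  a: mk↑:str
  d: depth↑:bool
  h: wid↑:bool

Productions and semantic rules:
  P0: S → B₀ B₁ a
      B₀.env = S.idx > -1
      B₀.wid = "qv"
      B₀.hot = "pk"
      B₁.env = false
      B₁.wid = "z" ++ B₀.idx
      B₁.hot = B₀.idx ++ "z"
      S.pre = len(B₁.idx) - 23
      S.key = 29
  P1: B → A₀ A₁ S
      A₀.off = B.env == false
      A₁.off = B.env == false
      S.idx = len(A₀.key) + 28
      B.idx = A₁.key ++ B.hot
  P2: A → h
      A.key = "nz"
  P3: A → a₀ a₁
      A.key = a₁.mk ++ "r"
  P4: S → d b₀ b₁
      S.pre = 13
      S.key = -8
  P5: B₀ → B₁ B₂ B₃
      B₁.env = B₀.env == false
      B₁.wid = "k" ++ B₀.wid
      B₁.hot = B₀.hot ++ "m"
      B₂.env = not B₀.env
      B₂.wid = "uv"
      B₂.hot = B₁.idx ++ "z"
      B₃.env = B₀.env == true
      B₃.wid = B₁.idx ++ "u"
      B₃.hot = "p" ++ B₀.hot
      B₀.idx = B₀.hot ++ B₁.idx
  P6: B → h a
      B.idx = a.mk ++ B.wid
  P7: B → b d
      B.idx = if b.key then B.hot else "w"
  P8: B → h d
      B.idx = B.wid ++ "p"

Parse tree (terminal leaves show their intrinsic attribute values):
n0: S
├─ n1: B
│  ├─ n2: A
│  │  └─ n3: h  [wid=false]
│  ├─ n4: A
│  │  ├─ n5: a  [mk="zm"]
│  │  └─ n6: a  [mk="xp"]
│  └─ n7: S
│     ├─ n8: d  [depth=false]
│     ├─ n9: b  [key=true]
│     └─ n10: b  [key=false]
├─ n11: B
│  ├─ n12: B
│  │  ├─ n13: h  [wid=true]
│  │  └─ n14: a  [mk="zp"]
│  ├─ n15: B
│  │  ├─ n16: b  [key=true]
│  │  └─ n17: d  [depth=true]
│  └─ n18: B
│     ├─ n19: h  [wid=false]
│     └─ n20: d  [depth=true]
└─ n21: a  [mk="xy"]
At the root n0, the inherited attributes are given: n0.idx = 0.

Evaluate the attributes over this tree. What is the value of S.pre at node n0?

-8

1. n0.idx = 0  [given at root]
2. n1.env = true  [S.idx > -1]
3. n1.wid = "qv"  ["qv"]
4. n1.hot = "pk"  ["pk"]
5. n2.off = false  [B.env == false]
6. n3.wid = false  [terminal]
7. n2.key = "nz"  ["nz"]
8. n4.off = false  [B.env == false]
9. n5.mk = "zm"  [terminal]
10. n6.mk = "xp"  [terminal]
11. n4.key = "xpr"  [a₁.mk ++ "r"]
12. n7.idx = 30  [len(A₀.key) + 28]
13. n8.depth = false  [terminal]
14. n9.key = true  [terminal]
15. n10.key = false  [terminal]
16. n7.pre = 13  [13]
17. n7.key = -8  [-8]
18. n1.idx = "xprpk"  [A₁.key ++ B.hot]
19. n11.env = false  [false]
20. n11.wid = "zxprpk"  ["z" ++ B₀.idx]
21. n11.hot = "xprpkz"  [B₀.idx ++ "z"]
22. n12.env = true  [B₀.env == false]
23. n12.wid = "kzxprpk"  ["k" ++ B₀.wid]
24. n12.hot = "xprpkzm"  [B₀.hot ++ "m"]
25. n13.wid = true  [terminal]
26. n14.mk = "zp"  [terminal]
27. n12.idx = "zpkzxprpk"  [a.mk ++ B.wid]
28. n15.env = true  [not B₀.env]
29. n15.wid = "uv"  ["uv"]
30. n15.hot = "zpkzxprpkz"  [B₁.idx ++ "z"]
31. n16.key = true  [terminal]
32. n17.depth = true  [terminal]
33. n15.idx = "zpkzxprpkz"  [if b.key then B.hot else "w"]
34. n18.env = false  [B₀.env == true]
35. n18.wid = "zpkzxprpku"  [B₁.idx ++ "u"]
36. n18.hot = "pxprpkz"  ["p" ++ B₀.hot]
37. n19.wid = false  [terminal]
38. n20.depth = true  [terminal]
39. n18.idx = "zpkzxprpkup"  [B.wid ++ "p"]
40. n11.idx = "xprpkzzpkzxprpk"  [B₀.hot ++ B₁.idx]
41. n21.mk = "xy"  [terminal]
42. n0.pre = -8  [len(B₁.idx) - 23]
43. n0.key = 29  [29]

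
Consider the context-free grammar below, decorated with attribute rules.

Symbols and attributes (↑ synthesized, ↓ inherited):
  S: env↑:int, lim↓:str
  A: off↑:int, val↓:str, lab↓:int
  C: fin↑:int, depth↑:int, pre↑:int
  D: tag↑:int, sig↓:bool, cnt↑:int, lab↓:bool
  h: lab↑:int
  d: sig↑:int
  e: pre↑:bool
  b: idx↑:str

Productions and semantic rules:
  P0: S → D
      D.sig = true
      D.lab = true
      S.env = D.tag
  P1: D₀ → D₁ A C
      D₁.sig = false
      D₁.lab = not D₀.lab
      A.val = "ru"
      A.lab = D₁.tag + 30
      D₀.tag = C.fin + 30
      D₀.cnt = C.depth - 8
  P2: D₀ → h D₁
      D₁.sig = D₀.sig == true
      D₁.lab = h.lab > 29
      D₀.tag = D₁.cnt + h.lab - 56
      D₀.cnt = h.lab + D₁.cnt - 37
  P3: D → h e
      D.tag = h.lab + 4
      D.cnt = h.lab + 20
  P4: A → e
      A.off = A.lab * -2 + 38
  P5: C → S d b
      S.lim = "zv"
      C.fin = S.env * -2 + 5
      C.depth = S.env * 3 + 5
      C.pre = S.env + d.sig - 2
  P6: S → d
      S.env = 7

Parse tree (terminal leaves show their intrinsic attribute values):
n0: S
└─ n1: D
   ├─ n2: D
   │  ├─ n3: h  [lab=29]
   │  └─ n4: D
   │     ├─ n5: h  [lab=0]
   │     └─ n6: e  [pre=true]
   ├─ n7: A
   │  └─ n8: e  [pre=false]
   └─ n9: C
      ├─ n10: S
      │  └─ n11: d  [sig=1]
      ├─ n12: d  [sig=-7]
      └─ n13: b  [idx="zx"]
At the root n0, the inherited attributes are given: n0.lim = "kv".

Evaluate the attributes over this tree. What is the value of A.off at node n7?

1. n0.lim = "kv"  [given at root]
2. n1.sig = true  [true]
3. n1.lab = true  [true]
4. n2.sig = false  [false]
5. n2.lab = false  [not D₀.lab]
6. n3.lab = 29  [terminal]
7. n4.sig = false  [D₀.sig == true]
8. n4.lab = false  [h.lab > 29]
9. n5.lab = 0  [terminal]
10. n6.pre = true  [terminal]
11. n4.tag = 4  [h.lab + 4]
12. n4.cnt = 20  [h.lab + 20]
13. n2.tag = -7  [D₁.cnt + h.lab - 56]
14. n2.cnt = 12  [h.lab + D₁.cnt - 37]
15. n7.val = "ru"  ["ru"]
16. n7.lab = 23  [D₁.tag + 30]
17. n8.pre = false  [terminal]
18. n7.off = -8  [A.lab * -2 + 38]
19. n10.lim = "zv"  ["zv"]
20. n11.sig = 1  [terminal]
21. n10.env = 7  [7]
22. n12.sig = -7  [terminal]
23. n13.idx = "zx"  [terminal]
24. n9.fin = -9  [S.env * -2 + 5]
25. n9.depth = 26  [S.env * 3 + 5]
26. n9.pre = -2  [S.env + d.sig - 2]
27. n1.tag = 21  [C.fin + 30]
28. n1.cnt = 18  [C.depth - 8]
29. n0.env = 21  [D.tag]

-8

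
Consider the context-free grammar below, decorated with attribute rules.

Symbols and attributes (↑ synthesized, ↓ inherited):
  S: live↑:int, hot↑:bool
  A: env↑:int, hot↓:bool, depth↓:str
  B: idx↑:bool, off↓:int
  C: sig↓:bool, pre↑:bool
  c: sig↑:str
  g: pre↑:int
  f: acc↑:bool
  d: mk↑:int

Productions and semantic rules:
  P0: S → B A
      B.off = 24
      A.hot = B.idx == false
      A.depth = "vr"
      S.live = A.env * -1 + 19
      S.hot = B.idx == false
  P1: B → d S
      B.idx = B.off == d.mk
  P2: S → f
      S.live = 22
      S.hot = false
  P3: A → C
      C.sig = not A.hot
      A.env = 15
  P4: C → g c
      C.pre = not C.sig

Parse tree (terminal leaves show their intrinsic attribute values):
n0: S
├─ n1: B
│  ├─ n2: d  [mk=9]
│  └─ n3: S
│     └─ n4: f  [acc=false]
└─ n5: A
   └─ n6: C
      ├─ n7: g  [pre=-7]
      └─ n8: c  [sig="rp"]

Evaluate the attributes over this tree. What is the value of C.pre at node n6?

true

1. n1.off = 24  [24]
2. n2.mk = 9  [terminal]
3. n4.acc = false  [terminal]
4. n3.live = 22  [22]
5. n3.hot = false  [false]
6. n1.idx = false  [B.off == d.mk]
7. n5.hot = true  [B.idx == false]
8. n5.depth = "vr"  ["vr"]
9. n6.sig = false  [not A.hot]
10. n7.pre = -7  [terminal]
11. n8.sig = "rp"  [terminal]
12. n6.pre = true  [not C.sig]
13. n5.env = 15  [15]
14. n0.live = 4  [A.env * -1 + 19]
15. n0.hot = true  [B.idx == false]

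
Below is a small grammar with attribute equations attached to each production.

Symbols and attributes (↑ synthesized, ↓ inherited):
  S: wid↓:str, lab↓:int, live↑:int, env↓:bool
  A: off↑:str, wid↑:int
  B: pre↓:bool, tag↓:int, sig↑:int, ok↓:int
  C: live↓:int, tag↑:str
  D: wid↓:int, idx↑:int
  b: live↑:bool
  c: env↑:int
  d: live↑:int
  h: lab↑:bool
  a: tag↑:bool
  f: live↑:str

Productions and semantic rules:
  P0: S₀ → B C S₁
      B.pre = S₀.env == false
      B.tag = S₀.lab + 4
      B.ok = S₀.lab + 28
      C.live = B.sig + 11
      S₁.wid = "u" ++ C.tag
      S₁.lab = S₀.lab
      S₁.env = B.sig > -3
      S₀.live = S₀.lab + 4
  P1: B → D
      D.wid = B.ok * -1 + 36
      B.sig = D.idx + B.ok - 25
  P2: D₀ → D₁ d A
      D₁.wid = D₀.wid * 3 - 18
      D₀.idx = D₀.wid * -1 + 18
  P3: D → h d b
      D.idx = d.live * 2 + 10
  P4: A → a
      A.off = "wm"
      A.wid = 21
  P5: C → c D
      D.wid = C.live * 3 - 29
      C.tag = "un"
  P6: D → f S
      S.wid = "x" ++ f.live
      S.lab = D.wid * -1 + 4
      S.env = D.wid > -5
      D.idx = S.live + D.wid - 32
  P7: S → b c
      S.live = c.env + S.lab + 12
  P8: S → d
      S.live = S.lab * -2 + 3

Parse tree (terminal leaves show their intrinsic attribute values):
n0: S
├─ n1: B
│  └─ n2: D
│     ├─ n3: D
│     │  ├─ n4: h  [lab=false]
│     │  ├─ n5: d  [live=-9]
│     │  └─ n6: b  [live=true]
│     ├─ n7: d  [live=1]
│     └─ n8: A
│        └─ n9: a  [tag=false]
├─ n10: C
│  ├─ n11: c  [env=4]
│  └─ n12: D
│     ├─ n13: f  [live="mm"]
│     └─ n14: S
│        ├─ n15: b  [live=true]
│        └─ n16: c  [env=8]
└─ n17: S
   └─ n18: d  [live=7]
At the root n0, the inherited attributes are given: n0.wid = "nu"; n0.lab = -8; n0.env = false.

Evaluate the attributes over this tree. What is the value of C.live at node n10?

1. n0.wid = "nu"  [given at root]
2. n0.lab = -8  [given at root]
3. n0.env = false  [given at root]
4. n1.pre = true  [S₀.env == false]
5. n1.tag = -4  [S₀.lab + 4]
6. n1.ok = 20  [S₀.lab + 28]
7. n2.wid = 16  [B.ok * -1 + 36]
8. n3.wid = 30  [D₀.wid * 3 - 18]
9. n4.lab = false  [terminal]
10. n5.live = -9  [terminal]
11. n6.live = true  [terminal]
12. n3.idx = -8  [d.live * 2 + 10]
13. n7.live = 1  [terminal]
14. n9.tag = false  [terminal]
15. n8.off = "wm"  ["wm"]
16. n8.wid = 21  [21]
17. n2.idx = 2  [D₀.wid * -1 + 18]
18. n1.sig = -3  [D.idx + B.ok - 25]
19. n10.live = 8  [B.sig + 11]
20. n11.env = 4  [terminal]
21. n12.wid = -5  [C.live * 3 - 29]
22. n13.live = "mm"  [terminal]
23. n14.wid = "xmm"  ["x" ++ f.live]
24. n14.lab = 9  [D.wid * -1 + 4]
25. n14.env = false  [D.wid > -5]
26. n15.live = true  [terminal]
27. n16.env = 8  [terminal]
28. n14.live = 29  [c.env + S.lab + 12]
29. n12.idx = -8  [S.live + D.wid - 32]
30. n10.tag = "un"  ["un"]
31. n17.wid = "uun"  ["u" ++ C.tag]
32. n17.lab = -8  [S₀.lab]
33. n17.env = false  [B.sig > -3]
34. n18.live = 7  [terminal]
35. n17.live = 19  [S.lab * -2 + 3]
36. n0.live = -4  [S₀.lab + 4]

8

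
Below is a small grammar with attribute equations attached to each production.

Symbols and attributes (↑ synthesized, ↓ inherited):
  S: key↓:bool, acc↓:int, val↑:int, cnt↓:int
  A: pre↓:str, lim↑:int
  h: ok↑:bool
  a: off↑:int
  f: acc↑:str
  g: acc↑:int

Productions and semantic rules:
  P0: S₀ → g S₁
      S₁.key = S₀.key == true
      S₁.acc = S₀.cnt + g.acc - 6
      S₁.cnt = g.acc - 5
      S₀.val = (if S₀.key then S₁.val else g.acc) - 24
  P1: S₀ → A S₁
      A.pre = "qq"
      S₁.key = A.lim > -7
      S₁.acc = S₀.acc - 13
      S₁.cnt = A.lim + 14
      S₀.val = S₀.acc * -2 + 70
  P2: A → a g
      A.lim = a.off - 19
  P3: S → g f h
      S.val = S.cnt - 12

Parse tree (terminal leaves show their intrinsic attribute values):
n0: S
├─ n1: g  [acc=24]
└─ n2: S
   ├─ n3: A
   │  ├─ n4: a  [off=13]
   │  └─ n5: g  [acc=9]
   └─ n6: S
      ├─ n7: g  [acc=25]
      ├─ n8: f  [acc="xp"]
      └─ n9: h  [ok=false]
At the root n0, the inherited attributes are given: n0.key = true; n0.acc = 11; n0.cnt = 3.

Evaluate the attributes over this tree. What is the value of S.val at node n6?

1. n0.key = true  [given at root]
2. n0.acc = 11  [given at root]
3. n0.cnt = 3  [given at root]
4. n1.acc = 24  [terminal]
5. n2.key = true  [S₀.key == true]
6. n2.acc = 21  [S₀.cnt + g.acc - 6]
7. n2.cnt = 19  [g.acc - 5]
8. n3.pre = "qq"  ["qq"]
9. n4.off = 13  [terminal]
10. n5.acc = 9  [terminal]
11. n3.lim = -6  [a.off - 19]
12. n6.key = true  [A.lim > -7]
13. n6.acc = 8  [S₀.acc - 13]
14. n6.cnt = 8  [A.lim + 14]
15. n7.acc = 25  [terminal]
16. n8.acc = "xp"  [terminal]
17. n9.ok = false  [terminal]
18. n6.val = -4  [S.cnt - 12]
19. n2.val = 28  [S₀.acc * -2 + 70]
20. n0.val = 4  [(if S₀.key then S₁.val else g.acc) - 24]

-4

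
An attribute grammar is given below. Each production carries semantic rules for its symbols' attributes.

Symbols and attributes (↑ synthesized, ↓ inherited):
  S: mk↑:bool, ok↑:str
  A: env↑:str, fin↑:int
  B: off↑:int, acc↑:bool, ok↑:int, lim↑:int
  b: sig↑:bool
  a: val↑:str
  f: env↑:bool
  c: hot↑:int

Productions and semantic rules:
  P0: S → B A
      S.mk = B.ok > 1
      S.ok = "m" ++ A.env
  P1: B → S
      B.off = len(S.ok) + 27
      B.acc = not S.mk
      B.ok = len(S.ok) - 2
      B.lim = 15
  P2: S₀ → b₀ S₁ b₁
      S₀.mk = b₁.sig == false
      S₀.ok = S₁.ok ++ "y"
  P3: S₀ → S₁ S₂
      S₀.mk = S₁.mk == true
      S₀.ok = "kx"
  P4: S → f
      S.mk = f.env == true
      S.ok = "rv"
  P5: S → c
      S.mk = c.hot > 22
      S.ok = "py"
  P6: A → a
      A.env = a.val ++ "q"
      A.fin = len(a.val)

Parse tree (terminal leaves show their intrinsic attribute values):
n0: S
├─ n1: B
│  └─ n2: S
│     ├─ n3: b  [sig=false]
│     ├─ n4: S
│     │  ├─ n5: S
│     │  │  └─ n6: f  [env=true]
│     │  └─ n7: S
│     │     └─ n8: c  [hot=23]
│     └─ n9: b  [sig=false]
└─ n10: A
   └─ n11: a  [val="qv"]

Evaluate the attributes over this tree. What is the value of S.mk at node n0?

1. n3.sig = false  [terminal]
2. n6.env = true  [terminal]
3. n5.mk = true  [f.env == true]
4. n5.ok = "rv"  ["rv"]
5. n8.hot = 23  [terminal]
6. n7.mk = true  [c.hot > 22]
7. n7.ok = "py"  ["py"]
8. n4.mk = true  [S₁.mk == true]
9. n4.ok = "kx"  ["kx"]
10. n9.sig = false  [terminal]
11. n2.mk = true  [b₁.sig == false]
12. n2.ok = "kxy"  [S₁.ok ++ "y"]
13. n1.off = 30  [len(S.ok) + 27]
14. n1.acc = false  [not S.mk]
15. n1.ok = 1  [len(S.ok) - 2]
16. n1.lim = 15  [15]
17. n11.val = "qv"  [terminal]
18. n10.env = "qvq"  [a.val ++ "q"]
19. n10.fin = 2  [len(a.val)]
20. n0.mk = false  [B.ok > 1]
21. n0.ok = "mqvq"  ["m" ++ A.env]

false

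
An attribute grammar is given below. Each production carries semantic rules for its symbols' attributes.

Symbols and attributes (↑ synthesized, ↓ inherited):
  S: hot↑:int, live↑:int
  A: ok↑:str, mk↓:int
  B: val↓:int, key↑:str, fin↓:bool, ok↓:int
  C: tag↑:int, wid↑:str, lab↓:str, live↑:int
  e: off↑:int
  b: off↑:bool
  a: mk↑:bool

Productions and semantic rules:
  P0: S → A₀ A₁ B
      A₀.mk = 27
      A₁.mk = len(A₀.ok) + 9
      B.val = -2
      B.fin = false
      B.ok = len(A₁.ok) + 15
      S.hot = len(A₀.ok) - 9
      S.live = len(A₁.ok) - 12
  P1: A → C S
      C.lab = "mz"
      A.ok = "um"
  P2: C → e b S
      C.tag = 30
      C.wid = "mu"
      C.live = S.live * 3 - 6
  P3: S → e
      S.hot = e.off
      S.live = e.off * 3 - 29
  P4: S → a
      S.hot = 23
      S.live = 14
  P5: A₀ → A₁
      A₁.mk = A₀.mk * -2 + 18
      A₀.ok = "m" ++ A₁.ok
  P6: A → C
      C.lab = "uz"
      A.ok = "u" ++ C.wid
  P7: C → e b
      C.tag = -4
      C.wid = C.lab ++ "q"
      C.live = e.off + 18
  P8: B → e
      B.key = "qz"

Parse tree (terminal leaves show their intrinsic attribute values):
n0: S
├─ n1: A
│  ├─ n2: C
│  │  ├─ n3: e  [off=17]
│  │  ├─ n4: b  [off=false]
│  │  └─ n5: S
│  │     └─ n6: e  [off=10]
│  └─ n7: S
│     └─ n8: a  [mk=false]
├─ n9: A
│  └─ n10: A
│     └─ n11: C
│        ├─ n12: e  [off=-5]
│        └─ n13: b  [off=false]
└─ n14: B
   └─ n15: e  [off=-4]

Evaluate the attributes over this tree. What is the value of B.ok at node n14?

20

1. n1.mk = 27  [27]
2. n2.lab = "mz"  ["mz"]
3. n3.off = 17  [terminal]
4. n4.off = false  [terminal]
5. n6.off = 10  [terminal]
6. n5.hot = 10  [e.off]
7. n5.live = 1  [e.off * 3 - 29]
8. n2.tag = 30  [30]
9. n2.wid = "mu"  ["mu"]
10. n2.live = -3  [S.live * 3 - 6]
11. n8.mk = false  [terminal]
12. n7.hot = 23  [23]
13. n7.live = 14  [14]
14. n1.ok = "um"  ["um"]
15. n9.mk = 11  [len(A₀.ok) + 9]
16. n10.mk = -4  [A₀.mk * -2 + 18]
17. n11.lab = "uz"  ["uz"]
18. n12.off = -5  [terminal]
19. n13.off = false  [terminal]
20. n11.tag = -4  [-4]
21. n11.wid = "uzq"  [C.lab ++ "q"]
22. n11.live = 13  [e.off + 18]
23. n10.ok = "uuzq"  ["u" ++ C.wid]
24. n9.ok = "muuzq"  ["m" ++ A₁.ok]
25. n14.val = -2  [-2]
26. n14.fin = false  [false]
27. n14.ok = 20  [len(A₁.ok) + 15]
28. n15.off = -4  [terminal]
29. n14.key = "qz"  ["qz"]
30. n0.hot = -7  [len(A₀.ok) - 9]
31. n0.live = -7  [len(A₁.ok) - 12]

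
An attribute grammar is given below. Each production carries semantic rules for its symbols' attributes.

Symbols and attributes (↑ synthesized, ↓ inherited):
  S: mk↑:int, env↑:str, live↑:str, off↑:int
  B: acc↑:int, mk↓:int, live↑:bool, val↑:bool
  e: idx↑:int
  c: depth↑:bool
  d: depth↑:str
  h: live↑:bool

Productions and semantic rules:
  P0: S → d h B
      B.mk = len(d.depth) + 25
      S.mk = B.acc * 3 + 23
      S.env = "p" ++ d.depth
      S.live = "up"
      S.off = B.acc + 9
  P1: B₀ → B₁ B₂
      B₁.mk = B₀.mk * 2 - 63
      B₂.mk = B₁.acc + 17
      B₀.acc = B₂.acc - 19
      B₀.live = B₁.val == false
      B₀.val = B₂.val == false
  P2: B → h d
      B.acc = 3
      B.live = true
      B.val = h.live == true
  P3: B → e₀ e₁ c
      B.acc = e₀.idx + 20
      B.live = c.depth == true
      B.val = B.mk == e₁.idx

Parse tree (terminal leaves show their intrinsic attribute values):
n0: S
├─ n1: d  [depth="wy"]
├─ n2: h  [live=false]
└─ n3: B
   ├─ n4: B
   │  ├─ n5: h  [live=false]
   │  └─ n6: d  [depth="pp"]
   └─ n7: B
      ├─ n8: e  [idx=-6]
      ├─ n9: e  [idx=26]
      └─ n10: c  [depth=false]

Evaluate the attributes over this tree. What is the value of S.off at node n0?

1. n1.depth = "wy"  [terminal]
2. n2.live = false  [terminal]
3. n3.mk = 27  [len(d.depth) + 25]
4. n4.mk = -9  [B₀.mk * 2 - 63]
5. n5.live = false  [terminal]
6. n6.depth = "pp"  [terminal]
7. n4.acc = 3  [3]
8. n4.live = true  [true]
9. n4.val = false  [h.live == true]
10. n7.mk = 20  [B₁.acc + 17]
11. n8.idx = -6  [terminal]
12. n9.idx = 26  [terminal]
13. n10.depth = false  [terminal]
14. n7.acc = 14  [e₀.idx + 20]
15. n7.live = false  [c.depth == true]
16. n7.val = false  [B.mk == e₁.idx]
17. n3.acc = -5  [B₂.acc - 19]
18. n3.live = true  [B₁.val == false]
19. n3.val = true  [B₂.val == false]
20. n0.mk = 8  [B.acc * 3 + 23]
21. n0.env = "pwy"  ["p" ++ d.depth]
22. n0.live = "up"  ["up"]
23. n0.off = 4  [B.acc + 9]

4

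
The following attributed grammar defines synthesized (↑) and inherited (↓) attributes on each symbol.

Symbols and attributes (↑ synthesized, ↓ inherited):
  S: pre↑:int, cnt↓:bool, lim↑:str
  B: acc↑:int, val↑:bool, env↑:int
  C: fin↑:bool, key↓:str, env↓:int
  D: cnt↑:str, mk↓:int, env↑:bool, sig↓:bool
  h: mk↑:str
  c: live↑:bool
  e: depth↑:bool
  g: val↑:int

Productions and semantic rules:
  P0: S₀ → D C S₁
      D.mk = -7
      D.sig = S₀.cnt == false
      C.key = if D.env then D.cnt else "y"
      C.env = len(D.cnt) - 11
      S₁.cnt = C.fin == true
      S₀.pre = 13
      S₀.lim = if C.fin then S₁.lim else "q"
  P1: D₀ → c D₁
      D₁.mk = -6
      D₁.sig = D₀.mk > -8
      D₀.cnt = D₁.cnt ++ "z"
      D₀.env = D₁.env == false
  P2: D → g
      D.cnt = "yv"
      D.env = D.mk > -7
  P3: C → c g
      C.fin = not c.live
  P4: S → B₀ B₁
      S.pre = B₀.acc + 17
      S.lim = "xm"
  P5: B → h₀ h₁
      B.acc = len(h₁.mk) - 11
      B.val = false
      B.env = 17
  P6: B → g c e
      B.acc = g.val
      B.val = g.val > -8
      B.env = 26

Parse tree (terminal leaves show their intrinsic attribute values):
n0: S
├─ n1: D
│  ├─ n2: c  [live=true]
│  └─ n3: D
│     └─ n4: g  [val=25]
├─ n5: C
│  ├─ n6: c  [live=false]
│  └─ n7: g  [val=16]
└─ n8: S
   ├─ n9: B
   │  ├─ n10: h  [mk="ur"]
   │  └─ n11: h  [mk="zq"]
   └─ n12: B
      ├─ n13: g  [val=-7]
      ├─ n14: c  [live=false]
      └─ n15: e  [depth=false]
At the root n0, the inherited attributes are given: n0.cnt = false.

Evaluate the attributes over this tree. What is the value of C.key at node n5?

"y"

1. n0.cnt = false  [given at root]
2. n1.mk = -7  [-7]
3. n1.sig = true  [S₀.cnt == false]
4. n2.live = true  [terminal]
5. n3.mk = -6  [-6]
6. n3.sig = true  [D₀.mk > -8]
7. n4.val = 25  [terminal]
8. n3.cnt = "yv"  ["yv"]
9. n3.env = true  [D.mk > -7]
10. n1.cnt = "yvz"  [D₁.cnt ++ "z"]
11. n1.env = false  [D₁.env == false]
12. n5.key = "y"  [if D.env then D.cnt else "y"]
13. n5.env = -8  [len(D.cnt) - 11]
14. n6.live = false  [terminal]
15. n7.val = 16  [terminal]
16. n5.fin = true  [not c.live]
17. n8.cnt = true  [C.fin == true]
18. n10.mk = "ur"  [terminal]
19. n11.mk = "zq"  [terminal]
20. n9.acc = -9  [len(h₁.mk) - 11]
21. n9.val = false  [false]
22. n9.env = 17  [17]
23. n13.val = -7  [terminal]
24. n14.live = false  [terminal]
25. n15.depth = false  [terminal]
26. n12.acc = -7  [g.val]
27. n12.val = true  [g.val > -8]
28. n12.env = 26  [26]
29. n8.pre = 8  [B₀.acc + 17]
30. n8.lim = "xm"  ["xm"]
31. n0.pre = 13  [13]
32. n0.lim = "xm"  [if C.fin then S₁.lim else "q"]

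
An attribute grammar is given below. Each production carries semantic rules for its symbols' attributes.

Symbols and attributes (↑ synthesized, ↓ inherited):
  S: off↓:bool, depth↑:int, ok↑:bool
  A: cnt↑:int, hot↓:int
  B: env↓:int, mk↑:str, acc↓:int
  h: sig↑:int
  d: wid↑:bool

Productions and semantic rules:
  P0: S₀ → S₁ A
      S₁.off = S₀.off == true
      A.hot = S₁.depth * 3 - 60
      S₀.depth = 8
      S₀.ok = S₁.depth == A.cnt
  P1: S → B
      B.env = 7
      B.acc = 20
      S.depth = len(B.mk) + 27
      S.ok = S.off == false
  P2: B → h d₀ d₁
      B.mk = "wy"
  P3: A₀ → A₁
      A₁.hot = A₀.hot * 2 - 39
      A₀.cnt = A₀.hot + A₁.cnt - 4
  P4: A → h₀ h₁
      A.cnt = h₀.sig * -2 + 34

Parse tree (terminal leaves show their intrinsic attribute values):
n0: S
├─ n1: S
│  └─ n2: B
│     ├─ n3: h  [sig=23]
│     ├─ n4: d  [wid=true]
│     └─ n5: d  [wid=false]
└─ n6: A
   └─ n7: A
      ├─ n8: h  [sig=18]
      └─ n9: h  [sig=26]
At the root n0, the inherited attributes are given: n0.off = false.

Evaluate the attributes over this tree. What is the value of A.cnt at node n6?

1. n0.off = false  [given at root]
2. n1.off = false  [S₀.off == true]
3. n2.env = 7  [7]
4. n2.acc = 20  [20]
5. n3.sig = 23  [terminal]
6. n4.wid = true  [terminal]
7. n5.wid = false  [terminal]
8. n2.mk = "wy"  ["wy"]
9. n1.depth = 29  [len(B.mk) + 27]
10. n1.ok = true  [S.off == false]
11. n6.hot = 27  [S₁.depth * 3 - 60]
12. n7.hot = 15  [A₀.hot * 2 - 39]
13. n8.sig = 18  [terminal]
14. n9.sig = 26  [terminal]
15. n7.cnt = -2  [h₀.sig * -2 + 34]
16. n6.cnt = 21  [A₀.hot + A₁.cnt - 4]
17. n0.depth = 8  [8]
18. n0.ok = false  [S₁.depth == A.cnt]

21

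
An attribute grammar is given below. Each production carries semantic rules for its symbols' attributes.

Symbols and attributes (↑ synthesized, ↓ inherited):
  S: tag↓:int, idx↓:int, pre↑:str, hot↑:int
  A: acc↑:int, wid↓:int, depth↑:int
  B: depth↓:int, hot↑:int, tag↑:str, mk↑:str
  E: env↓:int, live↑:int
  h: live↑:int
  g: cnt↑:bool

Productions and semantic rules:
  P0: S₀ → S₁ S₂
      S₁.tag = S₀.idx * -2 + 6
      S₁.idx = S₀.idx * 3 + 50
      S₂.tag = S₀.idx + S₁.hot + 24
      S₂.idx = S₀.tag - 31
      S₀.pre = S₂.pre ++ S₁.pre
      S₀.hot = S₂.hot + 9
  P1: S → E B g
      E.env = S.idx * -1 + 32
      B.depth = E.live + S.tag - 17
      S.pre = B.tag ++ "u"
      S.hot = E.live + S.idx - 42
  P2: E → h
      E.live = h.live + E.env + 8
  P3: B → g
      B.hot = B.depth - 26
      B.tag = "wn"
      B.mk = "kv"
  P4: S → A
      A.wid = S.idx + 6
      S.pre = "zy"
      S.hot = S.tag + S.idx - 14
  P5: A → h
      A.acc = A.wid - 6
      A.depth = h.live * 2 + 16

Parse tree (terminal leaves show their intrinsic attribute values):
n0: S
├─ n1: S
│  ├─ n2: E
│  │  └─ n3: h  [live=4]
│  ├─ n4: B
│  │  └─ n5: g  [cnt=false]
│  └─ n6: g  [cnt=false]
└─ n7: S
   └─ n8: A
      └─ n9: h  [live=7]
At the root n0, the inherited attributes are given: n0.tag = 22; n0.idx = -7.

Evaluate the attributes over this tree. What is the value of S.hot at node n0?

5

1. n0.tag = 22  [given at root]
2. n0.idx = -7  [given at root]
3. n1.tag = 20  [S₀.idx * -2 + 6]
4. n1.idx = 29  [S₀.idx * 3 + 50]
5. n2.env = 3  [S.idx * -1 + 32]
6. n3.live = 4  [terminal]
7. n2.live = 15  [h.live + E.env + 8]
8. n4.depth = 18  [E.live + S.tag - 17]
9. n5.cnt = false  [terminal]
10. n4.hot = -8  [B.depth - 26]
11. n4.tag = "wn"  ["wn"]
12. n4.mk = "kv"  ["kv"]
13. n6.cnt = false  [terminal]
14. n1.pre = "wnu"  [B.tag ++ "u"]
15. n1.hot = 2  [E.live + S.idx - 42]
16. n7.tag = 19  [S₀.idx + S₁.hot + 24]
17. n7.idx = -9  [S₀.tag - 31]
18. n8.wid = -3  [S.idx + 6]
19. n9.live = 7  [terminal]
20. n8.acc = -9  [A.wid - 6]
21. n8.depth = 30  [h.live * 2 + 16]
22. n7.pre = "zy"  ["zy"]
23. n7.hot = -4  [S.tag + S.idx - 14]
24. n0.pre = "zywnu"  [S₂.pre ++ S₁.pre]
25. n0.hot = 5  [S₂.hot + 9]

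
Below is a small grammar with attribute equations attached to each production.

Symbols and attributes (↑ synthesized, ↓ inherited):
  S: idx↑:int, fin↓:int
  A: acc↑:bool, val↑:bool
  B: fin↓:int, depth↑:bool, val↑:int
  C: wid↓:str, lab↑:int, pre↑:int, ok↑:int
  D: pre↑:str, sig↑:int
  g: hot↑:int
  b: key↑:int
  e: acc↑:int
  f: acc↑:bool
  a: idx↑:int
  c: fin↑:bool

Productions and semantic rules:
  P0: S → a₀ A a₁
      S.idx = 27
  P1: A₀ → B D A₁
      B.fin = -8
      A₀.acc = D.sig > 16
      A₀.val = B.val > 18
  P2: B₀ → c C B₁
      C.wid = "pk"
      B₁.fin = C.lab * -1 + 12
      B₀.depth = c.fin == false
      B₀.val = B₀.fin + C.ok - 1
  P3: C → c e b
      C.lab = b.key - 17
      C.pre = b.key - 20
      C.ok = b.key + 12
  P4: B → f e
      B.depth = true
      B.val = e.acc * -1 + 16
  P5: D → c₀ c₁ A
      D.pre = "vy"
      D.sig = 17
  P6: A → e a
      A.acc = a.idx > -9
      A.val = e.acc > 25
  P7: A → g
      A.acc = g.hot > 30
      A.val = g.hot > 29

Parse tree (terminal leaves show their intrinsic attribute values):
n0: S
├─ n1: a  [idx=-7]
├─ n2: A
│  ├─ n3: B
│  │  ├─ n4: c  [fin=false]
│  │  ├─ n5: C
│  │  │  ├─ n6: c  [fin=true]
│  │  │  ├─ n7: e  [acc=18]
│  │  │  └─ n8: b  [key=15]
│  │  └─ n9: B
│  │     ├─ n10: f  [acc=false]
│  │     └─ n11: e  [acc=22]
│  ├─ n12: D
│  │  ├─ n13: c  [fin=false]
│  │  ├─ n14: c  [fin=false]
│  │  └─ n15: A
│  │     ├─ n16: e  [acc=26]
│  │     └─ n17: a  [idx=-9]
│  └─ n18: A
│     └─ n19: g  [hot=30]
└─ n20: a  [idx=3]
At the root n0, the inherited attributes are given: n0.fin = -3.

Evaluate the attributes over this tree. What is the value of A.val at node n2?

1. n0.fin = -3  [given at root]
2. n1.idx = -7  [terminal]
3. n3.fin = -8  [-8]
4. n4.fin = false  [terminal]
5. n5.wid = "pk"  ["pk"]
6. n6.fin = true  [terminal]
7. n7.acc = 18  [terminal]
8. n8.key = 15  [terminal]
9. n5.lab = -2  [b.key - 17]
10. n5.pre = -5  [b.key - 20]
11. n5.ok = 27  [b.key + 12]
12. n9.fin = 14  [C.lab * -1 + 12]
13. n10.acc = false  [terminal]
14. n11.acc = 22  [terminal]
15. n9.depth = true  [true]
16. n9.val = -6  [e.acc * -1 + 16]
17. n3.depth = true  [c.fin == false]
18. n3.val = 18  [B₀.fin + C.ok - 1]
19. n13.fin = false  [terminal]
20. n14.fin = false  [terminal]
21. n16.acc = 26  [terminal]
22. n17.idx = -9  [terminal]
23. n15.acc = false  [a.idx > -9]
24. n15.val = true  [e.acc > 25]
25. n12.pre = "vy"  ["vy"]
26. n12.sig = 17  [17]
27. n19.hot = 30  [terminal]
28. n18.acc = false  [g.hot > 30]
29. n18.val = true  [g.hot > 29]
30. n2.acc = true  [D.sig > 16]
31. n2.val = false  [B.val > 18]
32. n20.idx = 3  [terminal]
33. n0.idx = 27  [27]

false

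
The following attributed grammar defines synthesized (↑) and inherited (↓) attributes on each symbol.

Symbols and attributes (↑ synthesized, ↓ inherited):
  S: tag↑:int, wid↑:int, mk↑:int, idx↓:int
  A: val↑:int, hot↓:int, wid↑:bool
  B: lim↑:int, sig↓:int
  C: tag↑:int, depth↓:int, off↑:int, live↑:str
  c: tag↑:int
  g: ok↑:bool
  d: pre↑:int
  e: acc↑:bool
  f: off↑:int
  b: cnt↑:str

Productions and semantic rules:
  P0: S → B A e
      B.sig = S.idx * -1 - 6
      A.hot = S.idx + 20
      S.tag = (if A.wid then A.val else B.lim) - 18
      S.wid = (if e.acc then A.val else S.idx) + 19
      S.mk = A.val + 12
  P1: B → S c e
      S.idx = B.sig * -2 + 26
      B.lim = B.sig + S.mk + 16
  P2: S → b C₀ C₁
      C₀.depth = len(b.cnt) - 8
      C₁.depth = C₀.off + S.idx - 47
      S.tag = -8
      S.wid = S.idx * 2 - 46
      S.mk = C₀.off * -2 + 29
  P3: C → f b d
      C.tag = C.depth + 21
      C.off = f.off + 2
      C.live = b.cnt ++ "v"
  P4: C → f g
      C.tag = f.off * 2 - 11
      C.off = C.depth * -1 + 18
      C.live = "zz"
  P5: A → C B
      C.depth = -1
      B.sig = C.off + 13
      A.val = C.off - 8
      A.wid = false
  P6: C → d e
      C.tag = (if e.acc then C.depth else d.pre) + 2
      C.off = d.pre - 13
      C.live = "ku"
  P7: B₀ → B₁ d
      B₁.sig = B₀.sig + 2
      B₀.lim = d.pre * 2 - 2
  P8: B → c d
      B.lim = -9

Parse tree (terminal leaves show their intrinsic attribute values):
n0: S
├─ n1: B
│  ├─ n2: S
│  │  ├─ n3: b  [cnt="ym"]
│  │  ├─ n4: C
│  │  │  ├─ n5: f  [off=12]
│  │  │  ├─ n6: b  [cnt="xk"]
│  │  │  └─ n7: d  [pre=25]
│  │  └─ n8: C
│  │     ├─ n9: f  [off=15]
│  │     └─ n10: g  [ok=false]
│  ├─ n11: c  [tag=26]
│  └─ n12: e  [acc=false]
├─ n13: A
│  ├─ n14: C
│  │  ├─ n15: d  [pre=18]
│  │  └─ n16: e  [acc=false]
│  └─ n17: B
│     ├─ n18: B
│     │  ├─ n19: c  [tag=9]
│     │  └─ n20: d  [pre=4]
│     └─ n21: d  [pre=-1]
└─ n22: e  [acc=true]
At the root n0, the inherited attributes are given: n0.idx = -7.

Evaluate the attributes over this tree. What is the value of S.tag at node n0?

0

1. n0.idx = -7  [given at root]
2. n1.sig = 1  [S.idx * -1 - 6]
3. n2.idx = 24  [B.sig * -2 + 26]
4. n3.cnt = "ym"  [terminal]
5. n4.depth = -6  [len(b.cnt) - 8]
6. n5.off = 12  [terminal]
7. n6.cnt = "xk"  [terminal]
8. n7.pre = 25  [terminal]
9. n4.tag = 15  [C.depth + 21]
10. n4.off = 14  [f.off + 2]
11. n4.live = "xkv"  [b.cnt ++ "v"]
12. n8.depth = -9  [C₀.off + S.idx - 47]
13. n9.off = 15  [terminal]
14. n10.ok = false  [terminal]
15. n8.tag = 19  [f.off * 2 - 11]
16. n8.off = 27  [C.depth * -1 + 18]
17. n8.live = "zz"  ["zz"]
18. n2.tag = -8  [-8]
19. n2.wid = 2  [S.idx * 2 - 46]
20. n2.mk = 1  [C₀.off * -2 + 29]
21. n11.tag = 26  [terminal]
22. n12.acc = false  [terminal]
23. n1.lim = 18  [B.sig + S.mk + 16]
24. n13.hot = 13  [S.idx + 20]
25. n14.depth = -1  [-1]
26. n15.pre = 18  [terminal]
27. n16.acc = false  [terminal]
28. n14.tag = 20  [(if e.acc then C.depth else d.pre) + 2]
29. n14.off = 5  [d.pre - 13]
30. n14.live = "ku"  ["ku"]
31. n17.sig = 18  [C.off + 13]
32. n18.sig = 20  [B₀.sig + 2]
33. n19.tag = 9  [terminal]
34. n20.pre = 4  [terminal]
35. n18.lim = -9  [-9]
36. n21.pre = -1  [terminal]
37. n17.lim = -4  [d.pre * 2 - 2]
38. n13.val = -3  [C.off - 8]
39. n13.wid = false  [false]
40. n22.acc = true  [terminal]
41. n0.tag = 0  [(if A.wid then A.val else B.lim) - 18]
42. n0.wid = 16  [(if e.acc then A.val else S.idx) + 19]
43. n0.mk = 9  [A.val + 12]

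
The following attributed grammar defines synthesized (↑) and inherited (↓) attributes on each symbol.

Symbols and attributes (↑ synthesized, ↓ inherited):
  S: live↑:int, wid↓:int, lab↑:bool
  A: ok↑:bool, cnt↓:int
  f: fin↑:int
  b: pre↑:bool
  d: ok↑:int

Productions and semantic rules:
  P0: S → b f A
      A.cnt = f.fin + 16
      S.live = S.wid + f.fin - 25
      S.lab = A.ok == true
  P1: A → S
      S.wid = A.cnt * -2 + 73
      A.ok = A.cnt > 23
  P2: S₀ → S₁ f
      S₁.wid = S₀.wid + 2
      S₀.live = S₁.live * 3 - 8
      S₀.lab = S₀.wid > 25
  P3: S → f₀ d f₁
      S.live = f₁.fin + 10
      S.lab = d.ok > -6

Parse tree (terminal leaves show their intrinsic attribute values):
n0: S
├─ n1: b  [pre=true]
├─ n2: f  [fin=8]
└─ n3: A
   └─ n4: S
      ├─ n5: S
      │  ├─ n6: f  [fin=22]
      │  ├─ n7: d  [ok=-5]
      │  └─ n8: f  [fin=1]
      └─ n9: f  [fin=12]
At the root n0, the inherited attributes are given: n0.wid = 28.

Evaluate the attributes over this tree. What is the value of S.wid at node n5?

27

1. n0.wid = 28  [given at root]
2. n1.pre = true  [terminal]
3. n2.fin = 8  [terminal]
4. n3.cnt = 24  [f.fin + 16]
5. n4.wid = 25  [A.cnt * -2 + 73]
6. n5.wid = 27  [S₀.wid + 2]
7. n6.fin = 22  [terminal]
8. n7.ok = -5  [terminal]
9. n8.fin = 1  [terminal]
10. n5.live = 11  [f₁.fin + 10]
11. n5.lab = true  [d.ok > -6]
12. n9.fin = 12  [terminal]
13. n4.live = 25  [S₁.live * 3 - 8]
14. n4.lab = false  [S₀.wid > 25]
15. n3.ok = true  [A.cnt > 23]
16. n0.live = 11  [S.wid + f.fin - 25]
17. n0.lab = true  [A.ok == true]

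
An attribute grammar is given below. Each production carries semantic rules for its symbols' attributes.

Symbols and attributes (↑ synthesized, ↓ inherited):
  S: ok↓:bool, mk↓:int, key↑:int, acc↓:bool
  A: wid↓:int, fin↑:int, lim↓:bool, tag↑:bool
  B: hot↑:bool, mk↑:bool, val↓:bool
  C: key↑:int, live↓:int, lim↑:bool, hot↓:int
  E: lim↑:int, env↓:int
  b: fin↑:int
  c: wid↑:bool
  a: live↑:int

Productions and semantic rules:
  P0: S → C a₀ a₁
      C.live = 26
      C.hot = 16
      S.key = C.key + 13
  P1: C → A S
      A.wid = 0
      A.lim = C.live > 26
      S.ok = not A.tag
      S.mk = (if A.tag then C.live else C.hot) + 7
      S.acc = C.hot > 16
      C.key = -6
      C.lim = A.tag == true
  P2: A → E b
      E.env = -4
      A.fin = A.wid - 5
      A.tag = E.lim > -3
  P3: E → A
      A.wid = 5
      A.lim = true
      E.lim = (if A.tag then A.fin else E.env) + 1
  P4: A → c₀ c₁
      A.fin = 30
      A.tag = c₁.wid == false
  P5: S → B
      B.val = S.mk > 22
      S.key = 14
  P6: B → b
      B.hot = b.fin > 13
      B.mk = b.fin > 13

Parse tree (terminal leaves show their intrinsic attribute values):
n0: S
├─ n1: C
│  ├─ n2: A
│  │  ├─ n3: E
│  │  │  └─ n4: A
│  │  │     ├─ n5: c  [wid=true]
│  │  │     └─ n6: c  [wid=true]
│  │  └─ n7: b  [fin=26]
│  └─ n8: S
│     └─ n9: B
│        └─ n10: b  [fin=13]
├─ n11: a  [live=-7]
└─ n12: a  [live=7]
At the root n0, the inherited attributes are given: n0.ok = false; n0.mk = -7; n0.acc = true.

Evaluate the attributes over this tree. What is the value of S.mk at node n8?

23

1. n0.ok = false  [given at root]
2. n0.mk = -7  [given at root]
3. n0.acc = true  [given at root]
4. n1.live = 26  [26]
5. n1.hot = 16  [16]
6. n2.wid = 0  [0]
7. n2.lim = false  [C.live > 26]
8. n3.env = -4  [-4]
9. n4.wid = 5  [5]
10. n4.lim = true  [true]
11. n5.wid = true  [terminal]
12. n6.wid = true  [terminal]
13. n4.fin = 30  [30]
14. n4.tag = false  [c₁.wid == false]
15. n3.lim = -3  [(if A.tag then A.fin else E.env) + 1]
16. n7.fin = 26  [terminal]
17. n2.fin = -5  [A.wid - 5]
18. n2.tag = false  [E.lim > -3]
19. n8.ok = true  [not A.tag]
20. n8.mk = 23  [(if A.tag then C.live else C.hot) + 7]
21. n8.acc = false  [C.hot > 16]
22. n9.val = true  [S.mk > 22]
23. n10.fin = 13  [terminal]
24. n9.hot = false  [b.fin > 13]
25. n9.mk = false  [b.fin > 13]
26. n8.key = 14  [14]
27. n1.key = -6  [-6]
28. n1.lim = false  [A.tag == true]
29. n11.live = -7  [terminal]
30. n12.live = 7  [terminal]
31. n0.key = 7  [C.key + 13]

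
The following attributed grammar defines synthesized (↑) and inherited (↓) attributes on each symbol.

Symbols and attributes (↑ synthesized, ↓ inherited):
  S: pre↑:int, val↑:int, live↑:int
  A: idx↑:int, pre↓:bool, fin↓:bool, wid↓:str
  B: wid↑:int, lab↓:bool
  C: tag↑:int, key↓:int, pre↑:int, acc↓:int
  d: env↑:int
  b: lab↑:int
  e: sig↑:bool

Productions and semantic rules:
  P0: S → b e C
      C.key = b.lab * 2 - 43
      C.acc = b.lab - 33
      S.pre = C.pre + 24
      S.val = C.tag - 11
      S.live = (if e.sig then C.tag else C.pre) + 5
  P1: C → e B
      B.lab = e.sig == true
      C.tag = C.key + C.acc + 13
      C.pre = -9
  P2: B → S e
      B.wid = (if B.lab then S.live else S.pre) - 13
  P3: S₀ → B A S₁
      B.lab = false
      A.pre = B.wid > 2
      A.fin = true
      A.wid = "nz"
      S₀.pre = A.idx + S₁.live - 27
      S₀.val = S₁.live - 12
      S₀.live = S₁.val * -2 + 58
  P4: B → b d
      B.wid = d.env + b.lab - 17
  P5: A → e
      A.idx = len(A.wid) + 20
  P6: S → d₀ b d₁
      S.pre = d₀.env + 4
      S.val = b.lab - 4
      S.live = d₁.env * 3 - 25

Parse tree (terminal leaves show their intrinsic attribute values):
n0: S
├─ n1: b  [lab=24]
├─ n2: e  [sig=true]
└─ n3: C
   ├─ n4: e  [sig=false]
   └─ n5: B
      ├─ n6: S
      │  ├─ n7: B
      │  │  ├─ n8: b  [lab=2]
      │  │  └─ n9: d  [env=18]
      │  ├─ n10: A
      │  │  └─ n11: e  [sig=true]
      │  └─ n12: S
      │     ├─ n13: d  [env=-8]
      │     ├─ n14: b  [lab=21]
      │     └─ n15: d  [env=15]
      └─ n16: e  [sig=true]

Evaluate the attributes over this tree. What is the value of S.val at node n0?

-2

1. n1.lab = 24  [terminal]
2. n2.sig = true  [terminal]
3. n3.key = 5  [b.lab * 2 - 43]
4. n3.acc = -9  [b.lab - 33]
5. n4.sig = false  [terminal]
6. n5.lab = false  [e.sig == true]
7. n7.lab = false  [false]
8. n8.lab = 2  [terminal]
9. n9.env = 18  [terminal]
10. n7.wid = 3  [d.env + b.lab - 17]
11. n10.pre = true  [B.wid > 2]
12. n10.fin = true  [true]
13. n10.wid = "nz"  ["nz"]
14. n11.sig = true  [terminal]
15. n10.idx = 22  [len(A.wid) + 20]
16. n13.env = -8  [terminal]
17. n14.lab = 21  [terminal]
18. n15.env = 15  [terminal]
19. n12.pre = -4  [d₀.env + 4]
20. n12.val = 17  [b.lab - 4]
21. n12.live = 20  [d₁.env * 3 - 25]
22. n6.pre = 15  [A.idx + S₁.live - 27]
23. n6.val = 8  [S₁.live - 12]
24. n6.live = 24  [S₁.val * -2 + 58]
25. n16.sig = true  [terminal]
26. n5.wid = 2  [(if B.lab then S.live else S.pre) - 13]
27. n3.tag = 9  [C.key + C.acc + 13]
28. n3.pre = -9  [-9]
29. n0.pre = 15  [C.pre + 24]
30. n0.val = -2  [C.tag - 11]
31. n0.live = 14  [(if e.sig then C.tag else C.pre) + 5]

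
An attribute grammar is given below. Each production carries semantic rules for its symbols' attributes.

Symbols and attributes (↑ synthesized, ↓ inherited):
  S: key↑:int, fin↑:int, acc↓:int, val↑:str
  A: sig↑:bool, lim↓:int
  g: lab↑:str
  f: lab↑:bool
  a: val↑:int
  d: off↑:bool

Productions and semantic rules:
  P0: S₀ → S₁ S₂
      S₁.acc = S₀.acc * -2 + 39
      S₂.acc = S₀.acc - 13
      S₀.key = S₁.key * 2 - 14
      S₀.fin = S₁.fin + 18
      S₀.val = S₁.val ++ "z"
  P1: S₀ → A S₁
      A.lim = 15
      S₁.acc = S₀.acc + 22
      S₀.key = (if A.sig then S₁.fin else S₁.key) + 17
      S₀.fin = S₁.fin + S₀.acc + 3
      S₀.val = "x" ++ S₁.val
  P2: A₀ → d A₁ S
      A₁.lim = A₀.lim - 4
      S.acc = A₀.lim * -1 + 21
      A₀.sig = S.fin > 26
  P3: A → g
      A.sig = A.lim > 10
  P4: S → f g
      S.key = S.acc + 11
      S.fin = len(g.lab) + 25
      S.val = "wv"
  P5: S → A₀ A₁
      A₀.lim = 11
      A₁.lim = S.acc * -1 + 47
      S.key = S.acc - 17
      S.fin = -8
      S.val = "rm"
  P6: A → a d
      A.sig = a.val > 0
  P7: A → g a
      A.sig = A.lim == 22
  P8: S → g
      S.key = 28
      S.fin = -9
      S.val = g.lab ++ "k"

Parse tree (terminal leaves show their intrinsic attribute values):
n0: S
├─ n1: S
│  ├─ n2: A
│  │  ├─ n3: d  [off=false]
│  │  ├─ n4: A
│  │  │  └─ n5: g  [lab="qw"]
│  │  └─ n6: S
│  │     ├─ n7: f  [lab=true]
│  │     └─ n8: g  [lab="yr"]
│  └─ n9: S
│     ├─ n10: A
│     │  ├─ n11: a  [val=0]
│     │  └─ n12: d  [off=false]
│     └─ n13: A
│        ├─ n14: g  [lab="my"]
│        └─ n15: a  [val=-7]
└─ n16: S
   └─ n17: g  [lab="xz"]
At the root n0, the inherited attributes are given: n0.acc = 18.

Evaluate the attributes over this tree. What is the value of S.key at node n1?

1. n0.acc = 18  [given at root]
2. n1.acc = 3  [S₀.acc * -2 + 39]
3. n2.lim = 15  [15]
4. n3.off = false  [terminal]
5. n4.lim = 11  [A₀.lim - 4]
6. n5.lab = "qw"  [terminal]
7. n4.sig = true  [A.lim > 10]
8. n6.acc = 6  [A₀.lim * -1 + 21]
9. n7.lab = true  [terminal]
10. n8.lab = "yr"  [terminal]
11. n6.key = 17  [S.acc + 11]
12. n6.fin = 27  [len(g.lab) + 25]
13. n6.val = "wv"  ["wv"]
14. n2.sig = true  [S.fin > 26]
15. n9.acc = 25  [S₀.acc + 22]
16. n10.lim = 11  [11]
17. n11.val = 0  [terminal]
18. n12.off = false  [terminal]
19. n10.sig = false  [a.val > 0]
20. n13.lim = 22  [S.acc * -1 + 47]
21. n14.lab = "my"  [terminal]
22. n15.val = -7  [terminal]
23. n13.sig = true  [A.lim == 22]
24. n9.key = 8  [S.acc - 17]
25. n9.fin = -8  [-8]
26. n9.val = "rm"  ["rm"]
27. n1.key = 9  [(if A.sig then S₁.fin else S₁.key) + 17]
28. n1.fin = -2  [S₁.fin + S₀.acc + 3]
29. n1.val = "xrm"  ["x" ++ S₁.val]
30. n16.acc = 5  [S₀.acc - 13]
31. n17.lab = "xz"  [terminal]
32. n16.key = 28  [28]
33. n16.fin = -9  [-9]
34. n16.val = "xzk"  [g.lab ++ "k"]
35. n0.key = 4  [S₁.key * 2 - 14]
36. n0.fin = 16  [S₁.fin + 18]
37. n0.val = "xrmz"  [S₁.val ++ "z"]

9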